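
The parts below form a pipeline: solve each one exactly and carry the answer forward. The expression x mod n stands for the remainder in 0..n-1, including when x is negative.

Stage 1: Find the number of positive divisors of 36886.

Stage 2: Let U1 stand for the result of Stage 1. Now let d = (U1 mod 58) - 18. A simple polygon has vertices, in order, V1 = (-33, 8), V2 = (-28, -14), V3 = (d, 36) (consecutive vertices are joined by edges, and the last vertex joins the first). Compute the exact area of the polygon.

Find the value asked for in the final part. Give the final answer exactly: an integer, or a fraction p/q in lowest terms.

279

Stage 1: 36886 = 2 * 18443; number of divisors = (1+1) * (1+1) = 4; answer 4
Stage 2: U1 = 4; d = -14; cross terms: (-33*-14 - -28*8)=686, (-28*36 - -14*-14)=-1204, (-14*8 - -33*36)=1076; twice the area = |558| = 558; area = 279; answer 279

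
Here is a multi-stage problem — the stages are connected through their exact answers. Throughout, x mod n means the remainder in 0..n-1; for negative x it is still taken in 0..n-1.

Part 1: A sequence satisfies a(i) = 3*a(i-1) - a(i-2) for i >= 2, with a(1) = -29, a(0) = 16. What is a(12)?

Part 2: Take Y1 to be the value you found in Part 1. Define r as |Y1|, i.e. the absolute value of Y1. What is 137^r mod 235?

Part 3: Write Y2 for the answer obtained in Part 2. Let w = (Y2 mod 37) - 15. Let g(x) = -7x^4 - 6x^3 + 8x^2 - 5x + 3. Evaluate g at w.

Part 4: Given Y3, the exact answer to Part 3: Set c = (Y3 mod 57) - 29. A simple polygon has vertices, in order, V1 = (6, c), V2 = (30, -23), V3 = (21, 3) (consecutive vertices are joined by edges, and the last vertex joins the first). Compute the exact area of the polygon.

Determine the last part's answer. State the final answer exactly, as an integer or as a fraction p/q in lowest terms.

Part 1: a(2) = 3*(-29) - 1*(16) = -103; iterating: a(2)=-103, a(3)=-280, a(4)=-737, a(5)=-1931, a(6)=-5056, a(7)=-13237, a(8)=-34655, a(9)=-90728, a(10)=-237529, a(11)=-621859, a(12)=-1628048; answer -1628048
Part 2: Y1 = -1628048; r = 1628048; squarings mod 235: 137^1=137, 137^2=204, 137^4=21, 137^8=206, 137^16=136, 137^32=166, 137^64=61, 137^128=196, 137^256=111, 137^512=101, 137^1024=96, 137^2048=51, 137^4096=16, 137^8192=21, 137^16384=206, 137^32768=136, 137^65536=166, 137^131072=61, 137^262144=196, 137^524288=111, 137^1048576=101; 137^1628048 = 137^16 * 137^128 * 137^256 * 137^512 * 137^1024 * 137^4096 * 137^16384 * 137^32768 * 137^524288 * 137^1048576 = 136 (mod 235); answer 136
Part 3: Y2 = 136; w = 10; -7*(10)^4 - 6*(10)^3 + 8*(10)^2 - 5*(10)^1 + 3 = (-70000) + (-6000) + (800) + (-50) + (3) = -75247; answer -75247
Part 4: Y3 = -75247; c = 21; cross terms: (6*-23 - 30*21)=-768, (30*3 - 21*-23)=573, (21*21 - 6*3)=423; twice the area = |228| = 228; area = 114; answer 114

114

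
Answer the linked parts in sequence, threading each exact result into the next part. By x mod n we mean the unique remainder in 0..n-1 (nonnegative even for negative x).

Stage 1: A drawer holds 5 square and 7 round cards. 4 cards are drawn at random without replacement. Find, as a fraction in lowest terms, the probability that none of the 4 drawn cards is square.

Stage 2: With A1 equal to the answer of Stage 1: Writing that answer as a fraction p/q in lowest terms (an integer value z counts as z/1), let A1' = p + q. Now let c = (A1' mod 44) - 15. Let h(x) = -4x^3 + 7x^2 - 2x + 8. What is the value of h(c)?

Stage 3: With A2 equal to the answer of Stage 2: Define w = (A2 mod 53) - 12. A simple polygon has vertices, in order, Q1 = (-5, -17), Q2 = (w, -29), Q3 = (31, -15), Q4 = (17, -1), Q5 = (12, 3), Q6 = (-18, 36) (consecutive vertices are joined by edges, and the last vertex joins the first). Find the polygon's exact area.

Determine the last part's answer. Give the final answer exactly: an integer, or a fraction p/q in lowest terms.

2299/2

Stage 1: total draws C(12,4) = 495; favorable C(7,4) = 35; P = 7/99; answer 7/99
Stage 2: A1 = 7/99; threaded value p + q = 106; c = 3; -4*(3)^3 + 7*(3)^2 - 2*(3)^1 + 8 = (-108) + (63) + (-6) + (8) = -43; answer -43
Stage 3: A2 = -43; w = -2; cross terms: (-5*-29 - -2*-17)=111, (-2*-15 - 31*-29)=929, (31*-1 - 17*-15)=224, (17*3 - 12*-1)=63, (12*36 - -18*3)=486, (-18*-17 - -5*36)=486; twice the area = |2299| = 2299; area = 2299/2; answer 2299/2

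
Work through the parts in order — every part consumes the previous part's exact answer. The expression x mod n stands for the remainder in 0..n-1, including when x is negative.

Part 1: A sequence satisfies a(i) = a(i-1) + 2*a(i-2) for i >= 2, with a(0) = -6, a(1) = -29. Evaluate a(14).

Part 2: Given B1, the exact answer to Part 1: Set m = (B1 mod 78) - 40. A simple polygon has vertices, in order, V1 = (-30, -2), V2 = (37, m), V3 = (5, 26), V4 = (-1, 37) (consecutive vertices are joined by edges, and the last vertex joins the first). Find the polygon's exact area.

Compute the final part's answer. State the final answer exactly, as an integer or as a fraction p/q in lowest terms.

1232

Part 1: a(2) = 1*(-29) + 2*(-6) = -41; iterating: a(2)=-41, a(3)=-99, a(4)=-181, a(5)=-379, a(6)=-741, a(7)=-1499, a(8)=-2981, a(9)=-5979, a(10)=-11941, a(11)=-23899, a(12)=-47781, a(13)=-95579, a(14)=-191141; answer -191141
Part 2: B1 = -191141; m = -3; cross terms: (-30*-3 - 37*-2)=164, (37*26 - 5*-3)=977, (5*37 - -1*26)=211, (-1*-2 - -30*37)=1112; twice the area = |2464| = 2464; area = 1232; answer 1232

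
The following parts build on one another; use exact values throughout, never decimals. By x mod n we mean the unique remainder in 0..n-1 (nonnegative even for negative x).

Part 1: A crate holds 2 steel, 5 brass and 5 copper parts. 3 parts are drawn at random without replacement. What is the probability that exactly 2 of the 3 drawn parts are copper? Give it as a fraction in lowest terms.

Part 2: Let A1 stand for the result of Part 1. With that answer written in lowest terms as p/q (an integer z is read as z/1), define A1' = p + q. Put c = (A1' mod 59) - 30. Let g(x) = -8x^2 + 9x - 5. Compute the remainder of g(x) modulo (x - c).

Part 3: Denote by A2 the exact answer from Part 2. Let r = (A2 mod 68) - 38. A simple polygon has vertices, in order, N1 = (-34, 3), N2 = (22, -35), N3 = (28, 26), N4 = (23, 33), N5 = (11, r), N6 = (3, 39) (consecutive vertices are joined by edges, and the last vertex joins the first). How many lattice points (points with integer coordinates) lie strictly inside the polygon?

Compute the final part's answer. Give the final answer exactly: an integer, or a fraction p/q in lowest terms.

2279

Part 1: total draws C(12,3) = 220; favorable C(5,2)*C(7,1) = 70; P = 7/22; answer 7/22
Part 2: A1 = 7/22; threaded value p + q = 29; c = -1; remainder = value at the root: -8*(-1)^2 + 9*(-1)^1 - 5 = (-8) + (-9) + (-5) = -22; answer -22
Part 3: A2 = -22; r = 8; cross terms: (-34*-35 - 22*3)=1124, (22*26 - 28*-35)=1552, (28*33 - 23*26)=326, (23*8 - 11*33)=-179, (11*39 - 3*8)=405, (3*3 - -34*39)=1335; twice the area = |4563| = 4563; area = 4563/2; boundary points = 2 + 1 + 1 + 1 + 1 + 1 = 7; strictly interior points = area - boundary/2 + 1 = 2279; answer 2279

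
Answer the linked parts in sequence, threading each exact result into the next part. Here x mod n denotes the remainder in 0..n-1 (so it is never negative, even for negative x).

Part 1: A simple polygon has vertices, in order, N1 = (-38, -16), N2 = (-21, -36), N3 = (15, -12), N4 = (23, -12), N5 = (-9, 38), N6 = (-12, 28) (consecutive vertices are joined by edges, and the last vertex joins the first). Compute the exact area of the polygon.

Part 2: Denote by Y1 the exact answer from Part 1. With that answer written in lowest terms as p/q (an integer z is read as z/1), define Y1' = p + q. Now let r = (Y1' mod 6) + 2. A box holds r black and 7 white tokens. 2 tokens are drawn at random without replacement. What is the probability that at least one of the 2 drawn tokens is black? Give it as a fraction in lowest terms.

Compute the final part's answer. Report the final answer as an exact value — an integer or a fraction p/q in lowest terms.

19/26

Part 1: cross terms: (-38*-36 - -21*-16)=1032, (-21*-12 - 15*-36)=792, (15*-12 - 23*-12)=96, (23*38 - -9*-12)=766, (-9*28 - -12*38)=204, (-12*-16 - -38*28)=1256; twice the area = |4146| = 4146; area = 2073; answer 2073
Part 2: Y1 = 2073; threaded value p + q = 2074; r = 6; total draws C(13,2) = 78; complement C(7,2) = 21; favorable 78 - 21 = 57; P = 19/26; answer 19/26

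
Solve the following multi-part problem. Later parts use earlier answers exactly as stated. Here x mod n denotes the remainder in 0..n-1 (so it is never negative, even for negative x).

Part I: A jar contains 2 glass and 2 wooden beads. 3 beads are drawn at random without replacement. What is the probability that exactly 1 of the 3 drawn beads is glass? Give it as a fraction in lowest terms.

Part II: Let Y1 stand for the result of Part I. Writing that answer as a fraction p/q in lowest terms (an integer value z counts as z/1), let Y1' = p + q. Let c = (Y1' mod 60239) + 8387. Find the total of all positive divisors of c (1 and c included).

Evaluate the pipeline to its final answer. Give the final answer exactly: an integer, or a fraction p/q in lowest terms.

Part I: total draws C(4,3) = 4; favorable C(2,1)*C(2,2) = 2; P = 1/2; answer 1/2
Part II: Y1 = 1/2; threaded value p + q = 3; c = 8390; 8390 = 2 * 5 * 839; sigma = (1 + 2) * (1 + 5) * (1 + 839) = 3 * 6 * 840 = 15120; answer 15120

15120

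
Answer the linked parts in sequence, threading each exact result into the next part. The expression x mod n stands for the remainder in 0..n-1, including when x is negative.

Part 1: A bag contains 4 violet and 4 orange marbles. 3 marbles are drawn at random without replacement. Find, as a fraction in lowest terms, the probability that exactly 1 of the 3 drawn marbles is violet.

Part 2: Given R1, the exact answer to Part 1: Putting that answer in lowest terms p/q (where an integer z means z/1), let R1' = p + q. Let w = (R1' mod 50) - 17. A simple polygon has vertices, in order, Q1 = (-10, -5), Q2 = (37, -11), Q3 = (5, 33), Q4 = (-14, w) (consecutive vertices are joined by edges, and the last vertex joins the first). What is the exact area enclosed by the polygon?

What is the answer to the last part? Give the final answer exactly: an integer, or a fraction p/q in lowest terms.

Part 1: total draws C(8,3) = 56; favorable C(4,1)*C(4,2) = 24; P = 3/7; answer 3/7
Part 2: R1 = 3/7; threaded value p + q = 10; w = -7; cross terms: (-10*-11 - 37*-5)=295, (37*33 - 5*-11)=1276, (5*-7 - -14*33)=427, (-14*-5 - -10*-7)=0; twice the area = |1998| = 1998; area = 999; answer 999

999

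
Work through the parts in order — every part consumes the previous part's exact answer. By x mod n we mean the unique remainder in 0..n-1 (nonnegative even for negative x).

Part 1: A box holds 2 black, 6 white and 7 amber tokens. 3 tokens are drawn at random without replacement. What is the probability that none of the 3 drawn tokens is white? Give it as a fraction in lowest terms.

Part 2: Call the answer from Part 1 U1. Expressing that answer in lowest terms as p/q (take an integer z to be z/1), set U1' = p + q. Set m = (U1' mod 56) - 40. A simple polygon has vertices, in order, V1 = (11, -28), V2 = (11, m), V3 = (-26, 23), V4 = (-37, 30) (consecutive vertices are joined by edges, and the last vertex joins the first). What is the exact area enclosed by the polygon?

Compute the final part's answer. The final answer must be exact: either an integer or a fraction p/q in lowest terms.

Part 1: total draws C(15,3) = 455; favorable C(9,3) = 84; P = 12/65; answer 12/65
Part 2: U1 = 12/65; threaded value p + q = 77; m = -19; cross terms: (11*-19 - 11*-28)=99, (11*23 - -26*-19)=-241, (-26*30 - -37*23)=71, (-37*-28 - 11*30)=706; twice the area = |635| = 635; area = 635/2; answer 635/2

635/2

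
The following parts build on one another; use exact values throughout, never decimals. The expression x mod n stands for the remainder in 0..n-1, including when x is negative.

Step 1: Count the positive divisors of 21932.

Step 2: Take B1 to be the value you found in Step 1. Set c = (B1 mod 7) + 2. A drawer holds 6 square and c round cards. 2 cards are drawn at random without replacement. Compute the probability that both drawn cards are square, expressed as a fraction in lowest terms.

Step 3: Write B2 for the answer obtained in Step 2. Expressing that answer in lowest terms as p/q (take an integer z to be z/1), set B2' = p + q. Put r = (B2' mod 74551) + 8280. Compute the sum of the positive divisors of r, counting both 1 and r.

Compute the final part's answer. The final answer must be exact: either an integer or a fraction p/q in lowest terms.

14400

Step 1: 21932 = 2^2 * 5483; number of divisors = (2+1) * (1+1) = 6; answer 6
Step 2: B1 = 6; c = 8; total draws C(14,2) = 91; favorable C(6,2) = 15; P = 15/91; answer 15/91
Step 3: B2 = 15/91; threaded value p + q = 106; r = 8386; 8386 = 2 * 7 * 599; sigma = (1 + 2) * (1 + 7) * (1 + 599) = 3 * 8 * 600 = 14400; answer 14400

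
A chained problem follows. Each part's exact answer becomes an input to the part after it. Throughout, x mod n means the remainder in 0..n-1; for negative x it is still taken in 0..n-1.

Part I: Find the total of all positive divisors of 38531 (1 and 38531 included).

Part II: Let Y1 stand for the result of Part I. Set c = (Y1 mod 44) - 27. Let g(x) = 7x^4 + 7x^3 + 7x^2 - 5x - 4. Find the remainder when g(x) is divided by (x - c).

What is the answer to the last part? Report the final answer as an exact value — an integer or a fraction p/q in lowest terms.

14780

Part I: 38531 = 53 * 727; sigma = (1 + 53) * (1 + 727) = 54 * 728 = 39312; answer 39312
Part II: Y1 = 39312; c = -7; remainder = value at the root: 7*(-7)^4 + 7*(-7)^3 + 7*(-7)^2 - 5*(-7)^1 - 4 = (16807) + (-2401) + (343) + (35) + (-4) = 14780; answer 14780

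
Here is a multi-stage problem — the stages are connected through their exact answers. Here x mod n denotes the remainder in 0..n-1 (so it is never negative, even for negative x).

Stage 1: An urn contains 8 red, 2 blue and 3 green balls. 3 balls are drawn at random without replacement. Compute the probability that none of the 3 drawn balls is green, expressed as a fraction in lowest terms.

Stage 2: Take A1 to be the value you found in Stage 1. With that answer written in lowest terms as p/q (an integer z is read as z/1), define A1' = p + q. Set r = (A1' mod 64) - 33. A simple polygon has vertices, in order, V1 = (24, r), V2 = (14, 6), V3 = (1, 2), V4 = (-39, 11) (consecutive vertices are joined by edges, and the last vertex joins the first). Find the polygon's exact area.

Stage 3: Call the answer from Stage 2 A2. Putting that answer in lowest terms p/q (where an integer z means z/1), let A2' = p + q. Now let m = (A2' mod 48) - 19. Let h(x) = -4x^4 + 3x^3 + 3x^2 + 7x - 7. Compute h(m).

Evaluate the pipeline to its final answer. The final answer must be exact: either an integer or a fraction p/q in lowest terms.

-87787

Stage 1: total draws C(13,3) = 286; favorable C(10,3) = 120; P = 60/143; answer 60/143
Stage 2: A1 = 60/143; threaded value p + q = 203; r = -22; cross terms: (24*6 - 14*-22)=452, (14*2 - 1*6)=22, (1*11 - -39*2)=89, (-39*-22 - 24*11)=594; twice the area = |1157| = 1157; area = 1157/2; answer 1157/2
Stage 3: A2 = 1157/2; threaded value p + q = 1159; m = -12; -4*(-12)^4 + 3*(-12)^3 + 3*(-12)^2 + 7*(-12)^1 - 7 = (-82944) + (-5184) + (432) + (-84) + (-7) = -87787; answer -87787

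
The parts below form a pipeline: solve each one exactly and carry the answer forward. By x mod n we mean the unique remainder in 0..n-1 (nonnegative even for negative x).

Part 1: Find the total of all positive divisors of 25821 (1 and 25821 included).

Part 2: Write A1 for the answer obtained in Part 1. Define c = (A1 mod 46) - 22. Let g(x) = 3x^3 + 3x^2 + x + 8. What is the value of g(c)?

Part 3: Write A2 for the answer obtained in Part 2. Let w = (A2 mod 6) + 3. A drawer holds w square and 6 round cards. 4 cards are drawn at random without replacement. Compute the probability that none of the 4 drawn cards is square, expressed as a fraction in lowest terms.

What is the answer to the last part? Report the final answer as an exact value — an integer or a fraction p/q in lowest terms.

Part 1: 25821 = 3^2 * 19 * 151; sigma = (1 + 3 + 9) * (1 + 19) * (1 + 151) = 13 * 20 * 152 = 39520; answer 39520
Part 2: A1 = 39520; c = -16; 3*(-16)^3 + 3*(-16)^2 + 1*(-16)^1 + 8 = (-12288) + (768) + (-16) + (8) = -11528; answer -11528
Part 3: A2 = -11528; w = 7; total draws C(13,4) = 715; favorable C(6,4) = 15; P = 3/143; answer 3/143

3/143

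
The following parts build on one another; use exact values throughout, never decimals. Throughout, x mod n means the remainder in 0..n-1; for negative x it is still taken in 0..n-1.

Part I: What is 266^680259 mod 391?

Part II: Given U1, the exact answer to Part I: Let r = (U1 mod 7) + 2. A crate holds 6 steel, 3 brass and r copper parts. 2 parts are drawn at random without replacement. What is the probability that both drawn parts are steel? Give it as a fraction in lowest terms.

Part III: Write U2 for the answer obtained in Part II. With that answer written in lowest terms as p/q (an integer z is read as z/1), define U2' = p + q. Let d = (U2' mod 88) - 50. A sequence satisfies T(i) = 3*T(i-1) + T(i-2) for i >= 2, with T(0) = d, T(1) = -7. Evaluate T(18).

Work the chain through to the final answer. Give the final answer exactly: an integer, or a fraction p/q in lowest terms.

-1858354583

Part I: squarings mod 391: 266^1=266, 266^2=376, 266^4=225, 266^8=186, 266^16=188, 266^32=154, 266^64=256, 266^128=239, 266^256=35, 266^512=52, 266^1024=358, 266^2048=307, 266^4096=18, 266^8192=324, 266^16384=188, 266^32768=154, 266^65536=256, 266^131072=239, 266^262144=35, 266^524288=52; 266^680259 = 266^1 * 266^2 * 266^64 * 266^256 * 266^8192 * 266^16384 * 266^131072 * 266^524288 = 209 (mod 391); answer 209
Part II: U1 = 209; r = 8; total draws C(17,2) = 136; favorable C(6,2) = 15; P = 15/136; answer 15/136
Part III: U2 = 15/136; threaded value p + q = 151; d = 13; T(2) = 3*(-7) + 1*(13) = -8; iterating: T(2)=-8, T(3)=-31, T(4)=-101, T(5)=-334, T(6)=-1103, T(7)=-3643, T(8)=-12032, T(9)=-39739, T(10)=-131249, T(11)=-433486, T(12)=-1431707, T(13)=-4728607, T(14)=-15617528, T(15)=-51581191, T(16)=-170361101, T(17)=-562664494, T(18)=-1858354583; answer -1858354583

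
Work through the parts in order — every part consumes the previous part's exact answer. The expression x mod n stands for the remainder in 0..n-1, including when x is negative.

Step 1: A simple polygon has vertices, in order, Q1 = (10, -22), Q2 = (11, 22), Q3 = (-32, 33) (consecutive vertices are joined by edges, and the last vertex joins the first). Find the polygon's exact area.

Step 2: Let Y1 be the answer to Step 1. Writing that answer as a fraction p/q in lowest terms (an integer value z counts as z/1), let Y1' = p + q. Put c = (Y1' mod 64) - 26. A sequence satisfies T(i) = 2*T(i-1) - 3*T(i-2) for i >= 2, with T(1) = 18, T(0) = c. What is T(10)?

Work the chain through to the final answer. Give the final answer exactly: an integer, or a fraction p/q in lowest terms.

Step 1: cross terms: (10*22 - 11*-22)=462, (11*33 - -32*22)=1067, (-32*-22 - 10*33)=374; twice the area = |1903| = 1903; area = 1903/2; answer 1903/2
Step 2: Y1 = 1903/2; threaded value p + q = 1905; c = 23; T(2) = 2*(18) - 3*(23) = -33; iterating: T(2)=-33, T(3)=-120, T(4)=-141, T(5)=78, T(6)=579, T(7)=924, T(8)=111, T(9)=-2550, T(10)=-5433; answer -5433

-5433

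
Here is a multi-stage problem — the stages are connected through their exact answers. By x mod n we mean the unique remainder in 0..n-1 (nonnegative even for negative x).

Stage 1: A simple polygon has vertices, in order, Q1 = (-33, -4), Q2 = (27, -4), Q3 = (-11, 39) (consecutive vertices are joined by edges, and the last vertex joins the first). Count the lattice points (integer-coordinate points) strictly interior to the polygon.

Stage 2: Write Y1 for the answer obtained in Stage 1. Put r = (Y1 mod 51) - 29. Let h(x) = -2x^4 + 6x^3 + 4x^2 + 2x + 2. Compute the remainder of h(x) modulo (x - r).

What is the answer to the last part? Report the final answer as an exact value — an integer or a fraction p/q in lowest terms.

Stage 1: cross terms: (-33*-4 - 27*-4)=240, (27*39 - -11*-4)=1009, (-11*-4 - -33*39)=1331; twice the area = |2580| = 2580; area = 1290; boundary points = 60 + 1 + 1 = 62; strictly interior points = area - boundary/2 + 1 = 1260; answer 1260
Stage 2: Y1 = 1260; r = 7; remainder = value at the root: -2*(7)^4 + 6*(7)^3 + 4*(7)^2 + 2*(7)^1 + 2 = (-4802) + (2058) + (196) + (14) + (2) = -2532; answer -2532

-2532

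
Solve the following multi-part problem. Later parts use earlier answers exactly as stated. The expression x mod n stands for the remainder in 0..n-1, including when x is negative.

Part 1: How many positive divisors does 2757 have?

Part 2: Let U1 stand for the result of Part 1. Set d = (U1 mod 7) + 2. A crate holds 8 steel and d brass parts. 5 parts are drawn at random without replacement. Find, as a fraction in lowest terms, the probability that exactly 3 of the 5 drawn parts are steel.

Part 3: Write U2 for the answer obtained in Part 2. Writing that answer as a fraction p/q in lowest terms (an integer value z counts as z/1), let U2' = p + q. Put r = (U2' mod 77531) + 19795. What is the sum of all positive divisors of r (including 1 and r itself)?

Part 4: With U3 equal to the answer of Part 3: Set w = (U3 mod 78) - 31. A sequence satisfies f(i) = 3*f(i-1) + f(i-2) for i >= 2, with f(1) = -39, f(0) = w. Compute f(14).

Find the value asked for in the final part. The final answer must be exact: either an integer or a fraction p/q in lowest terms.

Part 1: 2757 = 3 * 919; number of divisors = (1+1) * (1+1) = 4; answer 4
Part 2: U1 = 4; d = 6; total draws C(14,5) = 2002; favorable C(8,3)*C(6,2) = 840; P = 60/143; answer 60/143
Part 3: U2 = 60/143; threaded value p + q = 203; r = 19998; 19998 = 2 * 3^2 * 11 * 101; sigma = (1 + 2) * (1 + 3 + 9) * (1 + 11) * (1 + 101) = 3 * 13 * 12 * 102 = 47736; answer 47736
Part 4: U3 = 47736; w = -31; f(2) = 3*(-39) + 1*(-31) = -148; iterating: f(2)=-148, f(3)=-483, f(4)=-1597, f(5)=-5274, f(6)=-17419, f(7)=-57531, f(8)=-190012, f(9)=-627567, f(10)=-2072713, f(11)=-6845706, f(12)=-22609831, f(13)=-74675199, f(14)=-246635428; answer -246635428

-246635428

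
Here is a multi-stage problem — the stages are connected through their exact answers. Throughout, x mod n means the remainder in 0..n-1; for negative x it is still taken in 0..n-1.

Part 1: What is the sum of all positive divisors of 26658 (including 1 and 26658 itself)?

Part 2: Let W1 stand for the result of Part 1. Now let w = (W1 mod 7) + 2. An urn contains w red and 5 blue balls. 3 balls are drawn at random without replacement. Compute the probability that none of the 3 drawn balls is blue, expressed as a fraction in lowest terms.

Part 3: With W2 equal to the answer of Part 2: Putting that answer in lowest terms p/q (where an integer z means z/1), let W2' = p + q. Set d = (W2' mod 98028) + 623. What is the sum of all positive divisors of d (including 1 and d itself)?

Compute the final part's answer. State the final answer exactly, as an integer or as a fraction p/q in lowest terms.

Part 1: 26658 = 2 * 3^2 * 1481; sigma = (1 + 2) * (1 + 3 + 9) * (1 + 1481) = 3 * 13 * 1482 = 57798; answer 57798
Part 2: W1 = 57798; w = 8; total draws C(13,3) = 286; favorable C(8,3) = 56; P = 28/143; answer 28/143
Part 3: W2 = 28/143; threaded value p + q = 171; d = 794; 794 = 2 * 397; sigma = (1 + 2) * (1 + 397) = 3 * 398 = 1194; answer 1194

1194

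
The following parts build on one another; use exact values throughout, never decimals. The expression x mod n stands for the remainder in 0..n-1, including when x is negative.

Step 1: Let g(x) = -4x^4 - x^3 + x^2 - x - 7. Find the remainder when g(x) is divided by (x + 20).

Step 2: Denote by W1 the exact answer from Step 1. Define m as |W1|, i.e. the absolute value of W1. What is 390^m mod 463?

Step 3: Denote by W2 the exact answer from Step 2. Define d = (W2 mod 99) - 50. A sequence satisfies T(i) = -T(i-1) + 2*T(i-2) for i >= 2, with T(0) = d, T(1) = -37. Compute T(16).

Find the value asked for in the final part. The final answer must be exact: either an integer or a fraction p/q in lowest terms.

Step 1: remainder = value at the root: -4*(-20)^4 - 1*(-20)^3 + 1*(-20)^2 - 1*(-20)^1 - 7 = (-640000) + (8000) + (400) + (20) + (-7) = -631587; answer -631587
Step 2: W1 = -631587; m = 631587; squarings mod 463: 390^1=390, 390^2=236, 390^4=136, 390^8=439, 390^16=113, 390^32=268, 390^64=59, 390^128=240, 390^256=188, 390^512=156, 390^1024=260, 390^2048=2, 390^4096=4, 390^8192=16, 390^16384=256, 390^32768=253, 390^65536=115, 390^131072=261, 390^262144=60, 390^524288=359; 390^631587 = 390^1 * 390^2 * 390^32 * 390^256 * 390^512 * 390^8192 * 390^32768 * 390^65536 * 390^524288 = 345 (mod 463); answer 345
Step 3: W2 = 345; d = -2; T(2) = -1*(-37) + 2*(-2) = 33; iterating: T(2)=33, T(3)=-107, T(4)=173, T(5)=-387, T(6)=733, T(7)=-1507, T(8)=2973, T(9)=-5987, T(10)=11933, T(11)=-23907, T(12)=47773, T(13)=-95587, T(14)=191133, T(15)=-382307, T(16)=764573; answer 764573

764573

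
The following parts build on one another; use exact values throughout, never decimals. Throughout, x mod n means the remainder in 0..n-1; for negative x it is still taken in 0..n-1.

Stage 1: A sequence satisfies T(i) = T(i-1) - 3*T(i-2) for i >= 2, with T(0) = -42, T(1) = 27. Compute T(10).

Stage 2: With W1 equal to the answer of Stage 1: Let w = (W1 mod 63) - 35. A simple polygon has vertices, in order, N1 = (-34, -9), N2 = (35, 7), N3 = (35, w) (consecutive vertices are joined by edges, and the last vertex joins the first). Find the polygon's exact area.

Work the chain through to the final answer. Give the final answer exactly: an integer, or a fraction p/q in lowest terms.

Stage 1: T(2) = 1*(27) - 3*(-42) = 153; iterating: T(2)=153, T(3)=72, T(4)=-387, T(5)=-603, T(6)=558, T(7)=2367, T(8)=693, T(9)=-6408, T(10)=-8487; answer -8487
Stage 2: W1 = -8487; w = -17; cross terms: (-34*7 - 35*-9)=77, (35*-17 - 35*7)=-840, (35*-9 - -34*-17)=-893; twice the area = |-1656| = 1656; area = 828; answer 828

828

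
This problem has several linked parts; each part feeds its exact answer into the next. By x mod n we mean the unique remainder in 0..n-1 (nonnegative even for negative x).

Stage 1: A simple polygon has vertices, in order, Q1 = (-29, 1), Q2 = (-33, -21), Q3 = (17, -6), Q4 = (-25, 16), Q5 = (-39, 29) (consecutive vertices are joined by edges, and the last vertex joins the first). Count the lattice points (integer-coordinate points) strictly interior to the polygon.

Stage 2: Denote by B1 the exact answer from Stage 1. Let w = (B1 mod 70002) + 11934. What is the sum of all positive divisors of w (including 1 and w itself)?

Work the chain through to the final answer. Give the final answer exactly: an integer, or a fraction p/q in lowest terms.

Stage 1: cross terms: (-29*-21 - -33*1)=642, (-33*-6 - 17*-21)=555, (17*16 - -25*-6)=122, (-25*29 - -39*16)=-101, (-39*1 - -29*29)=802; twice the area = |2020| = 2020; area = 1010; boundary points = 2 + 5 + 2 + 1 + 2 = 12; strictly interior points = area - boundary/2 + 1 = 1005; answer 1005
Stage 2: B1 = 1005; w = 12939; 12939 = 3 * 19 * 227; sigma = (1 + 3) * (1 + 19) * (1 + 227) = 4 * 20 * 228 = 18240; answer 18240

18240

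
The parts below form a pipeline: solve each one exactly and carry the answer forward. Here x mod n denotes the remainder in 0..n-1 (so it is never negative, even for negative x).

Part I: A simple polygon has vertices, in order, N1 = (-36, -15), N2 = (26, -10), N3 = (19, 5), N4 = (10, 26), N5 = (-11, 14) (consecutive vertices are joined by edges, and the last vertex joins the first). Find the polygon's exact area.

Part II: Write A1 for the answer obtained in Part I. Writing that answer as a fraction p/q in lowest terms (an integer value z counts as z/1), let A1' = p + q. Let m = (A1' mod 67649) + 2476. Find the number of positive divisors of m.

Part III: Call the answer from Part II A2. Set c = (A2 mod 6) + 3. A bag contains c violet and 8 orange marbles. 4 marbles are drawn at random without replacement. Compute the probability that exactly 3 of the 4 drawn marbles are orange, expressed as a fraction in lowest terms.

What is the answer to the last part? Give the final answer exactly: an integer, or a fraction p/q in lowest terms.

56/143

Part I: cross terms: (-36*-10 - 26*-15)=750, (26*5 - 19*-10)=320, (19*26 - 10*5)=444, (10*14 - -11*26)=426, (-11*-15 - -36*14)=669; twice the area = |2609| = 2609; area = 2609/2; answer 2609/2
Part II: A1 = 2609/2; threaded value p + q = 2611; m = 5087; 5087 is prime, so its only divisors are 1 and 5087; count = 2; answer 2
Part III: A2 = 2; c = 5; total draws C(13,4) = 715; favorable C(8,3)*C(5,1) = 280; P = 56/143; answer 56/143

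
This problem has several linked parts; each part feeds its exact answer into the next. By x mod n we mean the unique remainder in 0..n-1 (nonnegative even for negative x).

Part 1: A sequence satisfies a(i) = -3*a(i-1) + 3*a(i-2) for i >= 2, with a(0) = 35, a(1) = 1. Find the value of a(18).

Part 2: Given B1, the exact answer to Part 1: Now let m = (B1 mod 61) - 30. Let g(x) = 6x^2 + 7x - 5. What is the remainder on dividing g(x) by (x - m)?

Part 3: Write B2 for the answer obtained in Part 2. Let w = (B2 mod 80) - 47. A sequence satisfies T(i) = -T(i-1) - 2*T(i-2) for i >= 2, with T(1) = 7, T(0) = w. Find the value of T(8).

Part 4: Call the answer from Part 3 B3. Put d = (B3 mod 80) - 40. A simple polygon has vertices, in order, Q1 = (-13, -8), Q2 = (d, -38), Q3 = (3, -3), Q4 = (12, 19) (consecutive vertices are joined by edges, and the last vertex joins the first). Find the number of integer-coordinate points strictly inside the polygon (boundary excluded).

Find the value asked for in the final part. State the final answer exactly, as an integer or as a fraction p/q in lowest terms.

Part 1: a(2) = -3*(1) + 3*(35) = 102; iterating: a(2)=102, a(3)=-303, a(4)=1215, a(5)=-4554, a(6)=17307, a(7)=-65583, a(8)=248670, a(9)=-942759, a(10)=3574287, a(11)=-13551138, a(12)=51376275, a(13)=-194782239, a(14)=738475542, a(15)=-2799773343, a(16)=10614746655, a(17)=-40243559994, a(18)=152574919947; answer 152574919947
Part 2: B1 = 152574919947; m = 22; remainder = value at the root: 6*(22)^2 + 7*(22)^1 - 5 = (2904) + (154) + (-5) = 3053; answer 3053
Part 3: B2 = 3053; w = -34; T(2) = -1*(7) - 2*(-34) = 61; iterating: T(2)=61, T(3)=-75, T(4)=-47, T(5)=197, T(6)=-103, T(7)=-291, T(8)=497; answer 497
Part 4: B3 = 497; d = -23; cross terms: (-13*-38 - -23*-8)=310, (-23*-3 - 3*-38)=183, (3*19 - 12*-3)=93, (12*-8 - -13*19)=151; twice the area = |737| = 737; area = 737/2; boundary points = 10 + 1 + 1 + 1 = 13; strictly interior points = area - boundary/2 + 1 = 363; answer 363

363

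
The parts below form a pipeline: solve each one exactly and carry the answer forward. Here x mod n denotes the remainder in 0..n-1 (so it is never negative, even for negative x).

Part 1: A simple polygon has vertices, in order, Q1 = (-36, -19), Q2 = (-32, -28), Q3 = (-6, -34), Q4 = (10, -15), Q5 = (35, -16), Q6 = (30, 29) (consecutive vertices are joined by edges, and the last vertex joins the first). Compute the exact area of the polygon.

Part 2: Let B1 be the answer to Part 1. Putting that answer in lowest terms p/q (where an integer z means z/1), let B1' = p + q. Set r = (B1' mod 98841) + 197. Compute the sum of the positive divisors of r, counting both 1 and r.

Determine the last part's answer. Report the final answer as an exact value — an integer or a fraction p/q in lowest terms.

6096

Part 1: cross terms: (-36*-28 - -32*-19)=400, (-32*-34 - -6*-28)=920, (-6*-15 - 10*-34)=430, (10*-16 - 35*-15)=365, (35*29 - 30*-16)=1495, (30*-19 - -36*29)=474; twice the area = |4084| = 4084; area = 2042; answer 2042
Part 2: B1 = 2042; threaded value p + q = 2043; r = 2240; 2240 = 2^6 * 5 * 7; sigma = (1 + 2 + 4 + 8 + 16 + 32 + 64) * (1 + 5) * (1 + 7) = 127 * 6 * 8 = 6096; answer 6096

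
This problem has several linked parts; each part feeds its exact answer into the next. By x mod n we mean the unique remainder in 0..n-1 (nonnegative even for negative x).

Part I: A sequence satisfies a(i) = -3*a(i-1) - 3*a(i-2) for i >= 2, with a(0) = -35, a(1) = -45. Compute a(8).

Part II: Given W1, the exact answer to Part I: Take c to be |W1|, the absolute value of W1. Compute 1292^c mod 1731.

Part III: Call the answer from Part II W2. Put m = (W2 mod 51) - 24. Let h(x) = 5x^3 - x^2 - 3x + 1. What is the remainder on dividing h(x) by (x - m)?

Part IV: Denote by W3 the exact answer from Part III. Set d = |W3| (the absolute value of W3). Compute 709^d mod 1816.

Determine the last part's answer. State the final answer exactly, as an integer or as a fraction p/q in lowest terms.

337

Part I: a(2) = -3*(-45) - 3*(-35) = 240; iterating: a(2)=240, a(3)=-585, a(4)=1035, a(5)=-1350, a(6)=945, a(7)=1215, a(8)=-6480; answer -6480
Part II: W1 = -6480; c = 6480; squarings mod 1731: 1292^1=1292, 1292^2=580, 1292^4=586, 1292^8=658, 1292^16=214, 1292^32=790, 1292^64=940, 1292^128=790, 1292^256=940, 1292^512=790, 1292^1024=940, 1292^2048=790, 1292^4096=940; 1292^6480 = 1292^16 * 1292^64 * 1292^256 * 1292^2048 * 1292^4096 = 1153 (mod 1731); answer 1153
Part III: W2 = 1153; m = 7; remainder = value at the root: 5*(7)^3 - 1*(7)^2 - 3*(7)^1 + 1 = (1715) + (-49) + (-21) + (1) = 1646; answer 1646
Part IV: W3 = 1646; d = 1646; squarings mod 1816: 709^1=709, 709^2=1465, 709^4=1529, 709^8=649, 709^16=1705, 709^32=1425, 709^64=337, 709^128=977, 709^256=1129, 709^512=1625, 709^1024=161; 709^1646 = 709^2 * 709^4 * 709^8 * 709^32 * 709^64 * 709^512 * 709^1024 = 337 (mod 1816); answer 337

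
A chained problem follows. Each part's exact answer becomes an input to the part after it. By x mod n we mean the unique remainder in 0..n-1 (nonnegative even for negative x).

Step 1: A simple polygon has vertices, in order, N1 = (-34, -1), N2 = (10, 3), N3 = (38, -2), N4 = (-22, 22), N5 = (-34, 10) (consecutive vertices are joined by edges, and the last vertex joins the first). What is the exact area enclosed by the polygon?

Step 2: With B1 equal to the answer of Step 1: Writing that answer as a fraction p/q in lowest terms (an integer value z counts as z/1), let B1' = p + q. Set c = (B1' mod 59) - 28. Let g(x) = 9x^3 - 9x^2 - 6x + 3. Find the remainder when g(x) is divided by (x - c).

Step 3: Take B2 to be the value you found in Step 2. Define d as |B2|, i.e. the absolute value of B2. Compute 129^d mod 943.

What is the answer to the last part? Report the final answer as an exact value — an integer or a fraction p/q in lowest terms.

757

Step 1: cross terms: (-34*3 - 10*-1)=-92, (10*-2 - 38*3)=-134, (38*22 - -22*-2)=792, (-22*10 - -34*22)=528, (-34*-1 - -34*10)=374; twice the area = |1468| = 1468; area = 734; answer 734
Step 2: B1 = 734; threaded value p + q = 735; c = -1; remainder = value at the root: 9*(-1)^3 - 9*(-1)^2 - 6*(-1)^1 + 3 = (-9) + (-9) + (6) + (3) = -9; answer -9
Step 3: B2 = -9; d = 9; squarings mod 943: 129^1=129, 129^2=610, 129^4=558, 129^8=174; 129^9 = 129^1 * 129^8 = 757 (mod 943); answer 757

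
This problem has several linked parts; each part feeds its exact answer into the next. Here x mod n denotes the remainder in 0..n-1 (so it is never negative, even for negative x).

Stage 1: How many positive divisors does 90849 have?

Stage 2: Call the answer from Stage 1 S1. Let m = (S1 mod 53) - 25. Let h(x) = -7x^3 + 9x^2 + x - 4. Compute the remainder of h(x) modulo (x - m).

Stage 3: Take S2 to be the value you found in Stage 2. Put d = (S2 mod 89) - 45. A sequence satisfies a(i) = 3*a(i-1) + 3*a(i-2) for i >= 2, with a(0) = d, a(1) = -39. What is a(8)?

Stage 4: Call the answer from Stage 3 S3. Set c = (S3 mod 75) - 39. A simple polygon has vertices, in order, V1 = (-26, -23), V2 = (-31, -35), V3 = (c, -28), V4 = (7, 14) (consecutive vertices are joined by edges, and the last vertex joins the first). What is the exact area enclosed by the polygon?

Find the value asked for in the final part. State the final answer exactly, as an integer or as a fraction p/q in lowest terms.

1026

Stage 1: 90849 = 3 * 11 * 2753; number of divisors = (1+1) * (1+1) * (1+1) = 8; answer 8
Stage 2: S1 = 8; m = -17; remainder = value at the root: -7*(-17)^3 + 9*(-17)^2 + 1*(-17)^1 - 4 = (34391) + (2601) + (-17) + (-4) = 36971; answer 36971
Stage 3: S2 = 36971; d = -9; a(2) = 3*(-39) + 3*(-9) = -144; iterating: a(2)=-144, a(3)=-549, a(4)=-2079, a(5)=-7884, a(6)=-29889, a(7)=-113319, a(8)=-429624; answer -429624
Stage 4: S3 = -429624; c = 12; cross terms: (-26*-35 - -31*-23)=197, (-31*-28 - 12*-35)=1288, (12*14 - 7*-28)=364, (7*-23 - -26*14)=203; twice the area = |2052| = 2052; area = 1026; answer 1026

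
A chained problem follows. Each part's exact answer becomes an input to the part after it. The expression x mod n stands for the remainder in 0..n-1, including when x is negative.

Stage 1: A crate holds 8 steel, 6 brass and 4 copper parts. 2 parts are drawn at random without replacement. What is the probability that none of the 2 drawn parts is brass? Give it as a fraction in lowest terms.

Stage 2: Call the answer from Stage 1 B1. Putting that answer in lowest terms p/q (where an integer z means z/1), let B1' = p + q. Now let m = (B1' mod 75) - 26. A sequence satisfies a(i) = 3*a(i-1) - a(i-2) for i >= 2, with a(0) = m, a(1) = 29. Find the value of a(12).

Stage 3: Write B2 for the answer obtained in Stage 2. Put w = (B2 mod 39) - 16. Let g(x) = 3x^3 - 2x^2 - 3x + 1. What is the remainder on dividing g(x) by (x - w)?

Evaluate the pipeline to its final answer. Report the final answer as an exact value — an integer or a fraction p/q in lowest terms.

6215

Stage 1: total draws C(18,2) = 153; favorable C(12,2) = 66; P = 22/51; answer 22/51
Stage 2: B1 = 22/51; threaded value p + q = 73; m = 47; a(2) = 3*(29) - 1*(47) = 40; iterating: a(2)=40, a(3)=91, a(4)=233, a(5)=608, a(6)=1591, a(7)=4165, a(8)=10904, a(9)=28547, a(10)=74737, a(11)=195664, a(12)=512255; answer 512255
Stage 3: B2 = 512255; w = 13; remainder = value at the root: 3*(13)^3 - 2*(13)^2 - 3*(13)^1 + 1 = (6591) + (-338) + (-39) + (1) = 6215; answer 6215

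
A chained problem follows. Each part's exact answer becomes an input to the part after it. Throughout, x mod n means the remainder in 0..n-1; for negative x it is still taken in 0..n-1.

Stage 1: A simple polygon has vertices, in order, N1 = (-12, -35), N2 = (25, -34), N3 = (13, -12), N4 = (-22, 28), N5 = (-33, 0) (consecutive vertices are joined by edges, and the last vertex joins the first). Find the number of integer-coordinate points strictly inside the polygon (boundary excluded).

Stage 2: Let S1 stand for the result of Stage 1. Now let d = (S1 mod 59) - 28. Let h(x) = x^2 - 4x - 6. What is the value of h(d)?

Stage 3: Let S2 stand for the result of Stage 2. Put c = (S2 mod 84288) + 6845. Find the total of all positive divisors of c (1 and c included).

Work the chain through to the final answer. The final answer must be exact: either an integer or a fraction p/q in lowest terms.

Stage 1: cross terms: (-12*-34 - 25*-35)=1283, (25*-12 - 13*-34)=142, (13*28 - -22*-12)=100, (-22*0 - -33*28)=924, (-33*-35 - -12*0)=1155; twice the area = |3604| = 3604; area = 1802; boundary points = 1 + 2 + 5 + 1 + 7 = 16; strictly interior points = area - boundary/2 + 1 = 1795; answer 1795
Stage 2: S1 = 1795; d = -3; 1*(-3)^2 - 4*(-3)^1 - 6 = (9) + (12) + (-6) = 15; answer 15
Stage 3: S2 = 15; c = 6860; 6860 = 2^2 * 5 * 7^3; sigma = (1 + 2 + 4) * (1 + 5) * (1 + 7 + 49 + 343) = 7 * 6 * 400 = 16800; answer 16800

16800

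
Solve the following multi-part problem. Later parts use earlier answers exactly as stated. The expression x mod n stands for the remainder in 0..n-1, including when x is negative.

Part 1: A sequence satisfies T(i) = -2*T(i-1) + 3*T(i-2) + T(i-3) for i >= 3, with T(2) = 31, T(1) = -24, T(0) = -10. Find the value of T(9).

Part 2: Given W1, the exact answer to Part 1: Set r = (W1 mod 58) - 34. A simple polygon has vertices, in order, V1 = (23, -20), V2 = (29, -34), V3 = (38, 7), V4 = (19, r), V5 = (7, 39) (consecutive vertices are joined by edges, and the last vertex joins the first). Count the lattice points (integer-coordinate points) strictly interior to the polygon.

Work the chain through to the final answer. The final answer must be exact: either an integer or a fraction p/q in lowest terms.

471

Part 1: T(3) = -2*(31) + 3*(-24) + 1*(-10) = -144; iterating: T(3)=-144, T(4)=357, T(5)=-1115, T(6)=3157, T(7)=-9302, T(8)=26960, T(9)=-78669; answer -78669
Part 2: W1 = -78669; r = 3; cross terms: (23*-34 - 29*-20)=-202, (29*7 - 38*-34)=1495, (38*3 - 19*7)=-19, (19*39 - 7*3)=720, (7*-20 - 23*39)=-1037; twice the area = |957| = 957; area = 957/2; boundary points = 2 + 1 + 1 + 12 + 1 = 17; strictly interior points = area - boundary/2 + 1 = 471; answer 471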